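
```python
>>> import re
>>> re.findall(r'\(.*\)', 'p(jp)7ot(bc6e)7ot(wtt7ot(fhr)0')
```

['(jp)7ot(bc6e)7ot(wtt7ot(fhr)']

Scanning left to right: at [1:29] → '(jp)7ot(bc6e)7ot(wtt7ot(fhr)'.
With no groups in the pattern, `findall` gives back each whole match — 1 here.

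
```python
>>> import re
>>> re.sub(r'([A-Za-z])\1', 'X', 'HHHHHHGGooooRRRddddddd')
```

`\1` has to match the exact text group 1 already captured.
Matches: at [0:2] → 'HH'; at [2:4] → 'HH'; at [4:6] → 'HH'; at [6:8] → 'GG'; at [8:10] → 'oo'; ….
`sub` substitutes 'X' at each match site.

'XXXXXXXRXXXd'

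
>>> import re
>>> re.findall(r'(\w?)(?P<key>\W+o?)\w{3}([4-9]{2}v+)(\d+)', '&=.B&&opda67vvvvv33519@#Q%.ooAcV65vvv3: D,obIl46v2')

[('B', '&&o', '67vvvvv', '33519'), ('D', ',o', '46v', '2')]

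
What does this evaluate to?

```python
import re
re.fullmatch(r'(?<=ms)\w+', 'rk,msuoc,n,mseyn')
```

Lookahead/lookbehind check context without consuming it, so the matched span excludes the asserted characters.
For `fullmatch`, every character of the input must be accounted for by the pattern.
Here the string isn't matched end-to-end, so the call returns None.

None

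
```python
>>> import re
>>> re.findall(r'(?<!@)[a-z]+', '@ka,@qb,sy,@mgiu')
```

['a', 'b', 'sy', 'giu']

`(?!…)`/`(?<!…)` only lets a position through if the neighbouring text does NOT match; no characters are consumed.
Walking the string: at [2:3] → 'a'; at [6:7] → 'b'; at [8:10] → 'sy'; at [13:16] → 'giu'.
With no groups in the pattern, `findall` gives back each whole match — 4 here.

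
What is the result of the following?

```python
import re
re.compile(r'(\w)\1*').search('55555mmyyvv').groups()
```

The match spans [0:5] → '55555'.
Captured: group 1 = '5'.

('5',)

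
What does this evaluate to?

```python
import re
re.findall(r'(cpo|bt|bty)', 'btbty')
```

['bt', 'bt']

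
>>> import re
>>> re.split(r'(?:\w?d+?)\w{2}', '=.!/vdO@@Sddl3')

This matches optionally a word character, then one or more of a literal 'd' (lazy) (non-capturing group); then exactly 2 of a word character.
Matches to split on: at [9:13] → 'Sddl'.
The string is cut at each match, leaving 2 pieces.

['=.!/vdO@@', '3']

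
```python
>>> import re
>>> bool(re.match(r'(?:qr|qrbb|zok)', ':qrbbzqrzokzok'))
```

With `match`, the pattern is implicitly anchored at the beginning.
Here the string doesn't start with a match, so the call returns None, and `bool(None)` is False.

False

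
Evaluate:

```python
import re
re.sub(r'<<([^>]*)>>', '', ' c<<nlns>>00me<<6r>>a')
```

' c00mea'

Each match is replaced by ''.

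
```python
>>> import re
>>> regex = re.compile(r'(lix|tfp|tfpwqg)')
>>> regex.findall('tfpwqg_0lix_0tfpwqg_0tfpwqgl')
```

Alternation isn't longest-match — the leftmost alternative that fits at this position is chosen.
Walking the string: at [0:3] match 'tfp', group 1 = 'tfp'; at [8:11] match 'lix', group 1 = 'lix'; at [13:16] match 'tfp', group 1 = 'tfp'; at [21:24] match 'tfp', group 1 = 'tfp'.
One capturing group, so `findall` returns just the captured substring from each match — 4 in all.

['tfp', 'lix', 'tfp', 'tfp']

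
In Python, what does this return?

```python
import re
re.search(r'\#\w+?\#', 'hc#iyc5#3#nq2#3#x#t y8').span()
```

`re.search` tries every starting position until one works.
The match spans [2:8] → '#iyc5#'.

(2, 8)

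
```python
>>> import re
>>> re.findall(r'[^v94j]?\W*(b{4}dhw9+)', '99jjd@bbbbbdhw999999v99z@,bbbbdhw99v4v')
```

['bbbbdhw999999', 'bbbbdhw99']

One capturing group, so `findall` returns just the captured substring from each match — 2 in all.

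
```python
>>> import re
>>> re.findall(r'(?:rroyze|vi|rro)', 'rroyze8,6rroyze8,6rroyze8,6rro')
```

Branches in `(...|...)` are attempted left-to-right; the first branch that allows the whole pattern to succeed is taken.
Since nothing is captured, `findall` lists the 4 matched substrings directly.

['rroyze', 'rroyze', 'rroyze', 'rro']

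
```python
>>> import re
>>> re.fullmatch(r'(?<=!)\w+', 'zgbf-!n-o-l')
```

None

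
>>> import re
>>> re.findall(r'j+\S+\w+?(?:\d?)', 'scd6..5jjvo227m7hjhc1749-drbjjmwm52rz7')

Pattern: one or more of the literal 'j', then one or more of a non-whitespace character; then one or more of a word character (lazy); then optionally a digit (non-capturing group).
`findall` yields the raw match text (1 of them) because the pattern has no groups.

['jjvo227m7hjhc1749-drbjjmwm52rz7']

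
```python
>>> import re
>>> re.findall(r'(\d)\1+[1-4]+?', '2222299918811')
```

['2', '9', '8']

`\1` has to match the exact text group 1 already captured.
Scanning left to right: at [0:5] match '22222', group 1 = '2'; at [5:9] match '9991', group 1 = '9'; at [9:12] match '881', group 1 = '8'.
One capturing group, so `findall` returns just the captured substring from each match — 3 in all.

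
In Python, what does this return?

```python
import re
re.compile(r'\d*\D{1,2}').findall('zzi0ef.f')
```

['zz', 'i', '0ef', '.f']

This matches zero or more of a digit; then 1 to 2 of a non-digit.
Matches: at [0:2] → 'zz'; at [2:3] → 'i'; at [3:6] → '0ef'; at [6:8] → '.f'.
With no groups in the pattern, `findall` gives back each whole match — 4 here.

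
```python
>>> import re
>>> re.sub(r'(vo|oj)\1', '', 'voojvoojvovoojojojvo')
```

The backreference `\1` re-matches whatever the first group consumed, character for character.
Matches: at [8:12] → 'vovo'; at [12:16] → 'ojoj'.
Each match is replaced by ''.

'voojvoojojvo'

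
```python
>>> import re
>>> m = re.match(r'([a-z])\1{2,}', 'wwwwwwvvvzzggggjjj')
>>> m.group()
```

A backreference is literal: `\1` must see the identical characters the first group matched.
`match` is anchored at position 0; if the pattern doesn't fit there, it returns None.
The match spans [0:6] → 'wwwwww'.
Captured: group 1 = 'w'.

'wwwwww'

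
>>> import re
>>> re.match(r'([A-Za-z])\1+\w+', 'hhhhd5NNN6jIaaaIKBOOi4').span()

(0, 22)

A backreference is literal: `\1` must see the identical characters the first group matched.
With `match`, the pattern is implicitly anchored at the beginning.
The match spans [0:22] → 'hhhhd5NNN6jIaaaIKBOOi4'.
Captured: group 1 = 'h'.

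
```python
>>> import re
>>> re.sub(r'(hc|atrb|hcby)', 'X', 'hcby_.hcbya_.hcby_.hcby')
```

'Xby_.Xbya_.Xby_.Xby'

The regex engine tests alternatives in the order written; an earlier branch that matches wins even if a later one would match more.
Matches: at [0:2] → 'hc'; at [6:8] → 'hc'; at [13:15] → 'hc'; at [19:21] → 'hc'.
Each match is replaced by 'X'.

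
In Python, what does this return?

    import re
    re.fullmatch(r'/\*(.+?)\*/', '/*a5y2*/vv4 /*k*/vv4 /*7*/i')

None

For `fullmatch`, every character of the input must be accounted for by the pattern.
Here the string isn't matched end-to-end, so the call returns None.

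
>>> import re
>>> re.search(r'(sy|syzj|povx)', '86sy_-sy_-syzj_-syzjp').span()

(2, 4)

The match spans [2:4] → 'sy'.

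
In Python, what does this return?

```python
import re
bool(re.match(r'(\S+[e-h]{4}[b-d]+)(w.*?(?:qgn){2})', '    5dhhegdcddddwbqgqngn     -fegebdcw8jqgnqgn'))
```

`match` is anchored at position 0; if the pattern doesn't fit there, it returns None.
Here position 0 doesn't satisfy it, so the call returns None, and `bool(None)` is False.

False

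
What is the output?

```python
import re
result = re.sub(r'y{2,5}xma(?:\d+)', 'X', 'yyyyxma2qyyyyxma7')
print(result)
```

XqX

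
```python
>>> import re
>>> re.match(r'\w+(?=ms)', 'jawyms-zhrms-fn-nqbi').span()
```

(0, 4)

Because the assertion is zero-width, the text it checks is not consumed and won't appear in the result.
With `match`, the pattern is implicitly anchored at the beginning.
The match spans [0:4] → 'jawy'.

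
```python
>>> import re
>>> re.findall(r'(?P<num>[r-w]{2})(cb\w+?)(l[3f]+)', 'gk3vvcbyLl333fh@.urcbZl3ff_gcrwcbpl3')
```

[('vv', 'cbyL', 'l333f'), ('ur', 'cbZ', 'l3ff'), ('rw', 'cbp', 'l3')]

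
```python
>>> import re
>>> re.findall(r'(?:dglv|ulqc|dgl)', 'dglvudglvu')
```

The regex engine tests alternatives in the order written; an earlier branch that matches wins even if a later one would match more.
Since nothing is captured, `findall` lists the 2 matched substrings directly.

['dglv', 'dglv']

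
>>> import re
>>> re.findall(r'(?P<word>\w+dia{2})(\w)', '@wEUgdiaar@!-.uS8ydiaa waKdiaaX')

[('wEUgdiaa', 'r'), ('waKdiaa', 'X')]

Pattern: one or more of a word character, then the literal 'di', then exactly 2 of a literal 'a' (captured as 'word'); then a word character (captured).
Multiple groups make `findall` return tuples — one 2-tuple for each match.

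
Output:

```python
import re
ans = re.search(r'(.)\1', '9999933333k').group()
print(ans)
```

The backreference `\1` re-matches whatever the first group consumed, character for character.
The match spans [0:2] → '99'.

99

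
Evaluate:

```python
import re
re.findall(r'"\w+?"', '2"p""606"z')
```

['"p"', '"606"']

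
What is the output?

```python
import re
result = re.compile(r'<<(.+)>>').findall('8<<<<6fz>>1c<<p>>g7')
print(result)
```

Walking the string: at [1:17] match '<<<<6fz>>1c<<p>>', group 1 = '<<6fz>>1c<<p'.
`findall` collects group 1 from the one match (1 total).

['<<6fz>>1c<<p']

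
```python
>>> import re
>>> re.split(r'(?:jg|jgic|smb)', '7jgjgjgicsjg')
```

['7', '', '', 'ics', '']

Branches in `(...|...)` are attempted left-to-right; the first branch that allows the whole pattern to succeed is taken.
Matches to split on: at [1:3] → 'jg'; at [3:5] → 'jg'; at [5:7] → 'jg'; at [10:12] → 'jg'.
Each match becomes a cut point; 5 segments remain.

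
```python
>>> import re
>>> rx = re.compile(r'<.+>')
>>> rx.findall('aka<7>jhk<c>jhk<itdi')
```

No capturing groups, so `findall` returns the 1 full match string.

['<7>jhk<c>']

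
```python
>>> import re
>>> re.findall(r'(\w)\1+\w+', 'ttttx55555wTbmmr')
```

The backreference `\1` re-matches whatever the first group consumed, character for character.
Because there's exactly one group, `findall` drops the full match and keeps group 1 from the one hit.

['t']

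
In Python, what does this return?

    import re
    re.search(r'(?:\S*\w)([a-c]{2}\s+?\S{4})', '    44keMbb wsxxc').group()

'44keMbb wsxx'

The pattern matches zero or more of a non-whitespace character, then a word character (non-capturing group); then exactly 2 of a character in [a-c], then one or more of whitespace (lazy), then exactly 4 of a non-whitespace character (captured).
`re.search` tries every starting position until one works.
The match spans [4:16] → '44keMbb wsxx'.
Captured: group 1 = 'bb wsxx'.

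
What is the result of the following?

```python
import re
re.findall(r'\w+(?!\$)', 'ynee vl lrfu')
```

['ynee', 'vl', 'lrfu']

Because the assertion is negative and zero-width, positions next to the forbidden text are skipped.
Matches: at [0:4] → 'ynee'; at [5:7] → 'vl'; at [8:12] → 'lrfu'.
`findall` yields the raw match text (3 of them) because the pattern has no groups.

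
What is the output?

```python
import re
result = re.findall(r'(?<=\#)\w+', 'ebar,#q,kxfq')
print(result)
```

['q']

Because the assertion is zero-width, the text it checks is not consumed and won't appear in the result.
Scanning left to right: at [6:7] → 'q'.
Since nothing is captured, `findall` lists the 1 matched substring directly.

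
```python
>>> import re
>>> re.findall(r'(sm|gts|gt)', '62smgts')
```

Branches in `(...|...)` are attempted left-to-right; the first branch that allows the whole pattern to succeed is taken.
`findall` collects group 1 from each match (2 total).

['sm', 'gts']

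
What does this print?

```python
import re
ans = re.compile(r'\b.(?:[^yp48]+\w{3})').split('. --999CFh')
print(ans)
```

Pattern: a word boundary (`\b`, zero-width); then any character; then one or more of any character except [yp48], then exactly 3 of a word character (non-capturing group).
Matches to split on: at [4:10] → '999CFh'.
The string is cut at each match, leaving 2 pieces.

['. --', '']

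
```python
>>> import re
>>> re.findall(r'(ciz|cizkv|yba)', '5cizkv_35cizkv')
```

Alternation isn't longest-match — the leftmost alternative that fits at this position is chosen.
Because there's exactly one group, `findall` drops the full match and keeps group 1 from each hit.

['ciz', 'ciz']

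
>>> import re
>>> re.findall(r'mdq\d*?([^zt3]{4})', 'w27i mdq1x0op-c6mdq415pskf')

['1x0o', '415p']

This matches the literal 'mdq', then zero or more of a digit (lazy); then exactly 4 of any character except [zt3] (captured).
A non-greedy quantifier consumes as few characters as it can — just enough that the remainder of the pattern still matches from where it stops; whatever follows it matches normally.
Walking the string: at [5:12] match 'mdq1x0o', group 1 = '1x0o'; at [16:23] match 'mdq415p', group 1 = '415p'.
One capturing group, so `findall` returns just the captured substring from each match — 2 in all.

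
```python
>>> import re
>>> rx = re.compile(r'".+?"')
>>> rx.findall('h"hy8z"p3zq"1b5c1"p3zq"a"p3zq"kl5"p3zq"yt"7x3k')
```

Lazy quantifiers expand one character at a time until the remainder of the pattern can match.
Scanning left to right: at [1:7] → '"hy8z"'; at [11:18] → '"1b5c1"'; at [22:25] → '"a"'; at [29:34] → '"kl5"'; at [38:42] → '"yt"'.
With no groups in the pattern, `findall` gives back each whole match — 5 here.

['"hy8z"', '"1b5c1"', '"a"', '"kl5"', '"yt"']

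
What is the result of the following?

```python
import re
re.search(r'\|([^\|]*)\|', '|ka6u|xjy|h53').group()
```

'|ka6u|'

The match spans [0:6] → '|ka6u|'.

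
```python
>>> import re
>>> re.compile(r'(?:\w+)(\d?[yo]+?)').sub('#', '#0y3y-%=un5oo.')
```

'##-%=#.'

This matches one or more of a word character (non-capturing group); then optionally a digit, then one or more of one of [yo] (lazy) (captured).
`sub` substitutes '#' at each match site.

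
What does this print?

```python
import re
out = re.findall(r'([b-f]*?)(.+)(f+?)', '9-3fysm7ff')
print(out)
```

This matches zero or more of a character in [b-f] (lazy) (captured); then one or more of any character (captured); then one or more of a literal 'f' (lazy) (captured).
Walking the string: at [0:10] match '9-3fysm7ff', groups = ('', '9-3fysm7f', 'f').
Multiple groups make `findall` return tuples — one 3-tuple for the one match.

[('', '9-3fysm7f', 'f')]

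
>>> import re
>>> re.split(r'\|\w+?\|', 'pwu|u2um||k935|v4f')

Matches to split on: at [3:9] → '|u2um|'; at [9:15] → '|k935|'.
Each match becomes a cut point; 3 segments remain.

['pwu', '', 'v4f']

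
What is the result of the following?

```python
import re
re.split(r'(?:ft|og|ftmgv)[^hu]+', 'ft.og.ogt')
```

Matches to split on: at [0:9] → 'ft.og.ogt'.
Each match becomes a cut point; 2 segments remain.

['', '']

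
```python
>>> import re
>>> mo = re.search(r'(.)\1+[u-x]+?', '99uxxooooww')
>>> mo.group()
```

'99u'

The backreference `\1` re-matches whatever the first group consumed, character for character.
Unlike `match`, `search` isn't anchored — it looks for the pattern anywhere in the string.
The match spans [0:3] → '99u'.
Captured: group 1 = '9'.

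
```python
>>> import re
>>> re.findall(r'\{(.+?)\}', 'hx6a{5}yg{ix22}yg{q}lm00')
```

The `?` after the quantifier makes it lazy — it takes as little as possible before letting the rest of the pattern try.
Scanning left to right: at [4:7] match '{5}', group 1 = '5'; at [9:15] match '{ix22}', group 1 = 'ix22'; at [17:20] match '{q}', group 1 = 'q'.
`findall` collects group 1 from each match (3 total).

['5', 'ix22', 'q']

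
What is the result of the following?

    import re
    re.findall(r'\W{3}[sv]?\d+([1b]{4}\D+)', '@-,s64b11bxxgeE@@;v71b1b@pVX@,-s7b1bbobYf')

This matches exactly 3 of a non-word character, then optionally one of [sv]; then one or more of a digit; then exactly 4 of one of [1b], then one or more of a non-digit (captured).
Matches: at [0:19] match '@-,s64b11bxxgeE@@;v', group 1 = 'b11bxxgeE@@;v'; at [28:41] match '@,-s7b1bbobYf', group 1 = 'b1bbobYf'.
`findall` collects group 1 from each match (2 total).

['b11bxxgeE@@;v', 'b1bbobYf']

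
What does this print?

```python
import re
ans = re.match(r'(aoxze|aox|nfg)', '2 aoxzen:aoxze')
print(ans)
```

None

`re.match` only tries the pattern at the start of the string.
Here the pattern fails at index 0, so the call returns None.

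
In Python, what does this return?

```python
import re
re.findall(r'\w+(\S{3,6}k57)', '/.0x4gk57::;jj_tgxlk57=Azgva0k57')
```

The pattern matches one or more of a word character; then 3 to 6 of a non-whitespace character, then the literal 'k57' (captured).
Walking the string: at [2:9] match '0x4gk57', group 1 = 'x4gk57'; at [12:22] match 'jj_tgxlk57', group 1 = 'gxlk57'; at [23:32] match 'Azgva0k57', group 1 = 'va0k57'.
With a single group, `findall` returns only what that group captured — 3 items.

['x4gk57', 'gxlk57', 'va0k57']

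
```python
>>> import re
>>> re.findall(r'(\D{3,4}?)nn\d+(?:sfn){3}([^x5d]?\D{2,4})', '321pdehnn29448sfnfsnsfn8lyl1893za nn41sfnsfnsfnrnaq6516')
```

This matches 3 to 4 of a non-digit (lazy) (captured); then the literal 'nn', then one or more of a digit, then the literal 'sfn' repeated 3 times; then optionally any character except [x5d], then 2 to 4 of a non-digit (captured).
Walking the string: at [31:51] match 'za nn41sfnsfnsfnrnaq', groups = ('za ', 'rnaq').
Multiple groups make `findall` return tuples — one 2-tuple for the one match.

[('za ', 'rnaq')]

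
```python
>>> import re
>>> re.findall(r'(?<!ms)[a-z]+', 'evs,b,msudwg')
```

A negative assertion filters positions out without eating any characters.
Matches: at [0:3] → 'evs'; at [4:5] → 'b'; at [6:12] → 'msudwg'.
No capturing groups, so `findall` returns the 3 full match strings.

['evs', 'b', 'msudwg']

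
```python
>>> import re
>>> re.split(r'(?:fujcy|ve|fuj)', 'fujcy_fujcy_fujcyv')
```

['', '_', '_', 'v']

Alternation isn't longest-match — the leftmost alternative that fits at this position is chosen.
Matches to split on: at [0:5] → 'fujcy'; at [6:11] → 'fujcy'; at [12:17] → 'fujcy'.
Splitting on the pattern gives 4 pieces.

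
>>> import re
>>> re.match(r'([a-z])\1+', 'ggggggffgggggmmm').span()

With `match`, the pattern is implicitly anchored at the beginning.
The match spans [0:6] → 'gggggg'.

(0, 6)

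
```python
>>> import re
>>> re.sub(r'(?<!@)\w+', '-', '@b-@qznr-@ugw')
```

'@b-@q--@u-'

The negative lookaround is zero-width — it rules out positions where the adjacent text would match, without consuming anything.
Every occurrence is swapped for '-'.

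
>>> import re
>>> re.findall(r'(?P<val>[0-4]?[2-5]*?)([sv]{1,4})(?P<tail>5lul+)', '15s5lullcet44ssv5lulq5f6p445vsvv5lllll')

[('15', 's', '5lull'), ('44', 'ssv', '5lul')]

Pattern: optionally a character in [0-4], then zero or more of a character in [2-5] (lazy) (captured as 'val'); then 1 to 4 of one of [sv] (captured); then the literal '5lu', then one or more of the literal 'l' (captured as 'tail').
Scanning left to right: at [0:8] match '15s5lull', groups = ('15', 's', '5lull'); at [11:20] match '44ssv5lul', groups = ('44', 'ssv', '5lul').
3 groups means each result is a tuple of 3 captured strings — 2 here.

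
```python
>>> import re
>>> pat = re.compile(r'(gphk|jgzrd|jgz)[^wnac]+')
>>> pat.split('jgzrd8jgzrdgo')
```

['', 'jgzrd', '']

Branches in `(...|...)` are attempted left-to-right; the first branch that allows the whole pattern to succeed is taken.
Matches to split on: at [0:13] → 'jgzrd8jgzrdgo'.
`re.split` interleaves the captured-group text with the surrounding fragments.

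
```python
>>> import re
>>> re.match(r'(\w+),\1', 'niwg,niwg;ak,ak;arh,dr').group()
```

'niwg,niwg'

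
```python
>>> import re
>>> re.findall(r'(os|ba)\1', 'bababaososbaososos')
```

['ba', 'os', 'os']

`\1` is not a pattern — it's the concrete string captured by group 1, re-applied verbatim.
Walking the string: at [0:4] match 'baba', group 1 = 'ba'; at [6:10] match 'osos', group 1 = 'os'; at [12:16] match 'osos', group 1 = 'os'.
With a single group, `findall` returns only what that group captured — 3 items.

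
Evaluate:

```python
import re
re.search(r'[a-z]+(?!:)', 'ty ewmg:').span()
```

The negative lookaround is zero-width — it rules out positions where the adjacent text would match, without consuming anything.
The match spans [0:2] → 'ty'.

(0, 2)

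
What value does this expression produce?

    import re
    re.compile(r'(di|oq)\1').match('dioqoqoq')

None

`\1` has to match the exact text group 1 already captured.
`re.match` only tries the pattern at the start of the string.
Here the string doesn't start with a match, so the call returns None.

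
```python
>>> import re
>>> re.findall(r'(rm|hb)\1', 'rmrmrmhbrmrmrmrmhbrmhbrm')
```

['rm', 'rm', 'rm']

`\1` has to match the exact text group 1 already captured.
Walking the string: at [0:4] match 'rmrm', group 1 = 'rm'; at [8:12] match 'rmrm', group 1 = 'rm'; at [12:16] match 'rmrm', group 1 = 'rm'.
With a single group, `findall` returns only what that group captured — 3 items.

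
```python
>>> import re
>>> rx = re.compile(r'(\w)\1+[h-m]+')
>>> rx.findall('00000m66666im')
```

A backreference is literal: `\1` must see the identical characters the first group matched.
Scanning left to right: at [0:6] match '00000m', group 1 = '0'; at [6:13] match '66666im', group 1 = '6'.
With a single group, `findall` returns only what that group captured — 2 items.

['0', '6']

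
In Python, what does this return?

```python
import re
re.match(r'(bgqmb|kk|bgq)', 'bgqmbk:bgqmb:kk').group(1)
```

'bgqmb'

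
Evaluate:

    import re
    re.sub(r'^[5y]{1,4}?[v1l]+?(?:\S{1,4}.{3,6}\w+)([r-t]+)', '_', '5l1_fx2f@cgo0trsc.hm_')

'_c.hm_'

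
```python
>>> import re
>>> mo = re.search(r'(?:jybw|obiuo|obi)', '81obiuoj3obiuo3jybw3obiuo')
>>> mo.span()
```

(2, 7)

The regex engine tests alternatives in the order written; an earlier branch that matches wins even if a later one would match more.
`search` walks the string left to right and returns the first match it finds.
The match spans [2:7] → 'obiuo'.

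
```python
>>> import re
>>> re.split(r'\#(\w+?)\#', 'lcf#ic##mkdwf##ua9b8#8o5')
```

['lcf', 'ic', '', 'mkdwf', '', 'ua9b8', '8o5']

`re.split` interleaves the captured-group text with the surrounding fragments.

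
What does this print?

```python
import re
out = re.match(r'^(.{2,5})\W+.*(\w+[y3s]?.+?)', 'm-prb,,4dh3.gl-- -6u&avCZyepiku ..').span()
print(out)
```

With `match`, the pattern is implicitly anchored at the beginning.
The match spans [0:32] → 'm-prb,,4dh3.gl-- -6u&avCZyepiku '.

(0, 32)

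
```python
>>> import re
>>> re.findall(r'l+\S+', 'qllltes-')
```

['llltes-']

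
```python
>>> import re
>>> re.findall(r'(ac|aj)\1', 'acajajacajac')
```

['aj']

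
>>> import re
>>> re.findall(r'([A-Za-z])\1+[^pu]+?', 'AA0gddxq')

A backreference is literal: `\1` must see the identical characters the first group matched.
Walking the string: at [0:3] match 'AA0', group 1 = 'A'; at [4:7] match 'ddx', group 1 = 'd'.
`findall` collects group 1 from each match (2 total).

['A', 'd']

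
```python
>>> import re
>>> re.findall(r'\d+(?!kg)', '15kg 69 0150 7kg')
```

The negative lookahead/lookbehind blocks any match where the forbidden context is present.
`findall` yields the raw match text (3 of them) because the pattern has no groups.

['1', '69', '0150']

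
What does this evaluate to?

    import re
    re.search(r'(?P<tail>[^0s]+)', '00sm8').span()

The match spans [3:5] → 'm8'.

(3, 5)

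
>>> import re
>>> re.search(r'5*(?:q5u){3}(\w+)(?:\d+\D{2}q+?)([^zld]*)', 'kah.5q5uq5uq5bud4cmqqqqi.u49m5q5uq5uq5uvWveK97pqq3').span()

(29, 50)

The match spans [29:50] → '5q5uq5uq5uvWveK97pqq3'.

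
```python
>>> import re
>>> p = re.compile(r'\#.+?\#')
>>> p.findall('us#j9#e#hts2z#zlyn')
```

['#j9#', '#hts2z#']

Lazy quantifiers expand one character at a time until the remainder of the pattern can match.
With no groups in the pattern, `findall` gives back each whole match — 2 here.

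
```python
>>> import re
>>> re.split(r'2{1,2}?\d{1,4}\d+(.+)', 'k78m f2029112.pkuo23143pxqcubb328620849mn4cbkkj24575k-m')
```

['k78m f', '.pkuo23143pxqcubb328620849mn4cbkkj24575k-m', '']

This matches 1 to 2 of the literal '2' (lazy), then 1 to 4 of a digit, then one or more of a digit; then one or more of any character (captured).
With a capturing group present, the delimiter's captured portion is kept in the result list.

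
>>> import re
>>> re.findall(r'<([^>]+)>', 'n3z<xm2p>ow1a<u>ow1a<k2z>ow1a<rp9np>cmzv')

['xm2p', 'u', 'k2z', 'rp9np']

Scanning left to right: at [3:9] match '<xm2p>', group 1 = 'xm2p'; at [13:16] match '<u>', group 1 = 'u'; at [20:25] match '<k2z>', group 1 = 'k2z'; at [29:36] match '<rp9np>', group 1 = 'rp9np'.
With a single group, `findall` returns only what that group captured — 4 items.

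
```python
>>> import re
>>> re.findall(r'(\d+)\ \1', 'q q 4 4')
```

A backreference is literal: `\1` must see the identical characters the first group matched.
With a single group, `findall` returns only what that group captured — 1 item.

['4']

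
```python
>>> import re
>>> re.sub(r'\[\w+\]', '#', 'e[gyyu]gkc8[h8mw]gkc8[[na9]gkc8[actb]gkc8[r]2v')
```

'e#gkc8#gkc8[#gkc8#gkc8#2v'

Every occurrence is swapped for '#'.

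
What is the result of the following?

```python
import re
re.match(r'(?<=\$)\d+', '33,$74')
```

`match` is anchored at position 0; if the pattern doesn't fit there, it returns None.
Here the string doesn't start with a match, so the call returns None.

None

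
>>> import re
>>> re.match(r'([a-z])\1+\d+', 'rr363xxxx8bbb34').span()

`re.match` won't scan ahead — the pattern has to work from the very first character.
The match spans [0:5] → 'rr363'.

(0, 5)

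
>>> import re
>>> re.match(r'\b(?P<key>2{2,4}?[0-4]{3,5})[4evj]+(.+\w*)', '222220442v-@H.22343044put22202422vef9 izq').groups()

('2222204', '2v-@H.22343044put22202422vef9 izq')

The match spans [0:41] → '222220442v-@H.22343044put22202422vef9 izq'.
Captured: group 1 = '2222204', group 2 = '2v-@H.22343044put22202422vef9 izq'.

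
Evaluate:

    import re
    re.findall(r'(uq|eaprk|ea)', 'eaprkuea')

['eaprk', 'ea']

The regex engine tests alternatives in the order written; an earlier branch that matches wins even if a later one would match more.
One capturing group, so `findall` returns just the captured substring from each match — 2 in all.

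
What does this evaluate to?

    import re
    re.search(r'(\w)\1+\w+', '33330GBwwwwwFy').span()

A backreference is literal: `\1` must see the identical characters the first group matched.
The match spans [0:14] → '33330GBwwwwwFy'.

(0, 14)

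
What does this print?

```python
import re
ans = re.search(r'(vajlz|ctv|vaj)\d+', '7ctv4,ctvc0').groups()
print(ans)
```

('ctv',)

Unlike `match`, `search` isn't anchored — it looks for the pattern anywhere in the string.
The match spans [1:5] → 'ctv4'.
Captured: group 1 = 'ctv'.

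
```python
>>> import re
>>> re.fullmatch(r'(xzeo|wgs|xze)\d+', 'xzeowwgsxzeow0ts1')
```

None

For `fullmatch`, every character of the input must be accounted for by the pattern.
Here there's no way to consume every character, so the call returns None.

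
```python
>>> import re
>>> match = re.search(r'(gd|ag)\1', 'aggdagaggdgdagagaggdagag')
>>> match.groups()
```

('ag',)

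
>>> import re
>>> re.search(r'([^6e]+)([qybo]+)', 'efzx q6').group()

'fzx q'

The match spans [1:6] → 'fzx q'.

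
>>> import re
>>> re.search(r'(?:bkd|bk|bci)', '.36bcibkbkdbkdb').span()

The match spans [3:6] → 'bci'.

(3, 6)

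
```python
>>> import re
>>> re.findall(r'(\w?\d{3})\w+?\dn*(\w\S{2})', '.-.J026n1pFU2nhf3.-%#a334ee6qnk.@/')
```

This matches optionally a word character, then exactly 3 of a digit (captured); then one or more of a word character (lazy), then a digit, then zero or more of a literal 'n'; then a word character, then exactly 2 of a non-whitespace character (captured).
Walking the string: at [3:12] match 'J026n1pFU', groups = ('J026', 'pFU'); at [21:31] match 'a334ee6qnk', groups = ('a334', 'qnk').
Multiple groups make `findall` return tuples — one 2-tuple for each match.

[('J026', 'pFU'), ('a334', 'qnk')]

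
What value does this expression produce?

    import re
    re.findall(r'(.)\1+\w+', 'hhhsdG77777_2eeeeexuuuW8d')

['h']

`\1` has to match the exact text group 1 already captured.
Walking the string: at [0:25] match 'hhhsdG77777_2eeeeexuuuW8d', group 1 = 'h'.
`findall` collects group 1 from the one match (1 total).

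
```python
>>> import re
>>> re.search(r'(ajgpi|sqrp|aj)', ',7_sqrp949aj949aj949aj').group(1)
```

Unlike `match`, `search` isn't anchored — it looks for the pattern anywhere in the string.
The match spans [3:7] → 'sqrp'.
Captured: group 1 = 'sqrp'.

'sqrp'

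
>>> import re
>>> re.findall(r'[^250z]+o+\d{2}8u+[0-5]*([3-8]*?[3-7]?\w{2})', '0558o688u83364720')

`findall` collects group 1 from the one match (1 total).

['83']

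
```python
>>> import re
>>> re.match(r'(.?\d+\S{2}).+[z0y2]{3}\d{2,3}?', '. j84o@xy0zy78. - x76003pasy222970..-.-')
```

`re.match` won't scan ahead — the pattern has to work from the very first character.
Here the pattern fails at index 0, so the call returns None.

None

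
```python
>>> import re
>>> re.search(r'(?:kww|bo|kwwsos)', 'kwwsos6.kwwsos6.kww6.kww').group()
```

'kww'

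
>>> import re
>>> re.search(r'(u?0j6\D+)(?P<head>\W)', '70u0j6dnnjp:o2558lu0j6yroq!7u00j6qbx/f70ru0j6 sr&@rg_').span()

Pattern: optionally a literal 'u', then the literal '0j6', then one or more of a non-digit (captured); then a non-word character (captured as 'head').
The match spans [2:12] → 'u0j6dnnjp:'.

(2, 12)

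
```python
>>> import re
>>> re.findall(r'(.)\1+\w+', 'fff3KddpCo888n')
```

A backreference is literal: `\1` must see the identical characters the first group matched.
Scanning left to right: at [0:14] match 'fff3KddpCo888n', group 1 = 'f'.
One capturing group, so `findall` returns just the captured substring from the one match — 1 in all.

['f']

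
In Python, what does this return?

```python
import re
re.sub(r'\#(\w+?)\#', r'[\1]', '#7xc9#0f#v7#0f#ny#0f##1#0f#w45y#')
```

'[7xc9]0f[v7]0f[ny]0f#[1]0f[w45y]'

`\1` in the replacement pulls in group 1's text for each match.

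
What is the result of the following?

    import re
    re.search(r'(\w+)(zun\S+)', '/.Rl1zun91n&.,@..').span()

(2, 17)

The pattern matches one or more of a word character (captured); then the literal 'zun', then one or more of a non-whitespace character (captured).
The match spans [2:17] → 'Rl1zun91n&.,@..'.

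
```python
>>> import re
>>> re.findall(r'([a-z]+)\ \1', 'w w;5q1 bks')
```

['w']

`\1` is not a pattern — it's the concrete string captured by group 1, re-applied verbatim.
With a single group, `findall` returns only what that group captured — 1 item.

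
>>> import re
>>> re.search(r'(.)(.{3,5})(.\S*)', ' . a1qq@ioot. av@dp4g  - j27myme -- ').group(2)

The pattern matches any character (captured); then 3 to 5 of any character (captured); then any character, then zero or more of a non-whitespace character (captured).
`re.search` scans for the first position where the pattern succeeds.
The match spans [0:13] → ' . a1qq@ioot.'.
Captured: group 1 = ' ', group 2 = '. a1q', group 3 = 'q@ioot.'.

'. a1q'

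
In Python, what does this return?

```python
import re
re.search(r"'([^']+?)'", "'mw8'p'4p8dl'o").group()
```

Unlike `match`, `search` isn't anchored — it looks for the pattern anywhere in the string.
The match spans [0:5] → "'mw8'".
Captured: group 1 = 'mw8'.

"'mw8'"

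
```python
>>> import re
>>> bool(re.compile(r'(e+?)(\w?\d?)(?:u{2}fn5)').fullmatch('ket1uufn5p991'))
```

The pattern matches one or more of a literal 'e' (lazy) (captured); then optionally a word character, then optionally a digit (captured); then exactly 2 of the literal 'u', then the literal 'fn5' (non-capturing group).
For `fullmatch`, every character of the input must be accounted for by the pattern.
Here the pattern can't cover the whole string, so the call returns None, and `bool(None)` is False.

False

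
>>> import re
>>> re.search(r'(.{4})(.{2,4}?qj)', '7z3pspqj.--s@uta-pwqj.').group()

'7z3pspqj'

Pattern: exactly 4 of any character (captured); then 2 to 4 of any character (lazy), then the literal 'qj' (captured).
`re.search` scans for the first position where the pattern succeeds.
The match spans [0:8] → '7z3pspqj'.
Captured: group 1 = '7z3p', group 2 = 'spqj'.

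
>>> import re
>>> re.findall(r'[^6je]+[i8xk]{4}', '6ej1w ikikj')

This matches one or more of any character except [6je]; then exactly 4 of one of [i8xk].
Walking the string: at [3:10] → '1w ikik'.
With no groups in the pattern, `findall` gives back each whole match — 1 here.

['1w ikik']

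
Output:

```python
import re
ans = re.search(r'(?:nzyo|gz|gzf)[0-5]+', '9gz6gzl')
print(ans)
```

None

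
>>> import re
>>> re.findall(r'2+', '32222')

['2222']

The pattern matches one or more of a literal '2'.
Scanning left to right: at [1:5] → '2222'.
No capturing groups, so `findall` returns the 1 full match string.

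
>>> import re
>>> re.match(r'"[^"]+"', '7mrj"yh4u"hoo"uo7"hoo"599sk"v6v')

None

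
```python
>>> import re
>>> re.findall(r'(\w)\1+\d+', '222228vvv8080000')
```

A backreference is literal: `\1` must see the identical characters the first group matched.
One capturing group, so `findall` returns just the captured substring from each match — 2 in all.

['2', 'v']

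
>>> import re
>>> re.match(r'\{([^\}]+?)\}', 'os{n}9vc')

None

`match` is anchored at position 0; if the pattern doesn't fit there, it returns None.
Here position 0 doesn't satisfy it, so the call returns None.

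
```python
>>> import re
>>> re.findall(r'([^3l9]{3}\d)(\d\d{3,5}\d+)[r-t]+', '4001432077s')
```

[('4001', '432077')]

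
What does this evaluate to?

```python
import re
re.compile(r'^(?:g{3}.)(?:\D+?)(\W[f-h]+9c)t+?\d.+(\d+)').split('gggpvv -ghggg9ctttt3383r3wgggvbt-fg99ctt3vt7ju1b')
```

['', '-ghggg9c', '1', 'b']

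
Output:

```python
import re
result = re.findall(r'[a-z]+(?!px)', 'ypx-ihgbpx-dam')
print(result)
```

`(?!…)`/`(?<!…)` only lets a position through if the neighbouring text does NOT match; no characters are consumed.
Matches: at [0:3] → 'ypx'; at [4:10] → 'ihgbpx'; at [11:14] → 'dam'.
Since nothing is captured, `findall` lists the 3 matched substrings directly.

['ypx', 'ihgbpx', 'dam']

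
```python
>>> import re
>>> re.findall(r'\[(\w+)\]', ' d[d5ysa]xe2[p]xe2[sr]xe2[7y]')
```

['d5ysa', 'p', 'sr', '7y']

Walking the string: at [2:9] match '[d5ysa]', group 1 = 'd5ysa'; at [12:15] match '[p]', group 1 = 'p'; at [18:22] match '[sr]', group 1 = 'sr'; at [25:29] match '[7y]', group 1 = '7y'.
`findall` collects group 1 from each match (4 total).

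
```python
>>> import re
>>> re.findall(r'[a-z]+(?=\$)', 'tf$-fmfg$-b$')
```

['tf', 'fmfg', 'b']

Lookahead/lookbehind check context without consuming it, so the matched span excludes the asserted characters.
Scanning left to right: at [0:2] → 'tf'; at [4:8] → 'fmfg'; at [10:11] → 'b'.
With no groups in the pattern, `findall` gives back each whole match — 3 here.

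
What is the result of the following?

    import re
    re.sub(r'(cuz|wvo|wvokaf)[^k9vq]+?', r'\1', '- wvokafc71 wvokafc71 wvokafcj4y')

'- wvokaf71 wvokaf71 wvokafj4y'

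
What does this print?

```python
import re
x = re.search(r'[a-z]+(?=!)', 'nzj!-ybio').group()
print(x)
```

nzj

The lookaround is zero-width — it requires the adjacent text to match without consuming it, so the asserted text isn't part of the match.
The match spans [0:3] → 'nzj'.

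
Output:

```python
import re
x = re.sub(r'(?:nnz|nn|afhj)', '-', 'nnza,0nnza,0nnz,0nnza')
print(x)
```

Alternation tries branches left to right and keeps the first one that lets the overall match succeed at that position.
Matches: at [0:3] → 'nnz'; at [6:9] → 'nnz'; at [12:15] → 'nnz'; at [17:20] → 'nnz'.
Each match is replaced by '-'.

-a,0-a,0-,0-a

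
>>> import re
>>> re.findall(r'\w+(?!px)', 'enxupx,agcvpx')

['enxupx', 'agcvpx']

The negative lookahead/lookbehind blocks any match where the forbidden context is present.
`findall` yields the raw match text (2 of them) because the pattern has no groups.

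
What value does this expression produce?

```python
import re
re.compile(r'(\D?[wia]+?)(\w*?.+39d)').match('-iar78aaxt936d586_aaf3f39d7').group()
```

'-iar78aaxt936d586_aaf3f39d'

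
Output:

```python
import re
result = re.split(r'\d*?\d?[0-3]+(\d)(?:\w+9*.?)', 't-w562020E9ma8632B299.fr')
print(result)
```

['t-w', '0', 'fr']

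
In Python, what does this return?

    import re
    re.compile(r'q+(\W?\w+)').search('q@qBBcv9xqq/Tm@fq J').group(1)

The pattern matches one or more of a literal 'q'; then optionally a non-word character, then one or more of a word character (captured).
`re.search` tries every starting position until one works.
The match spans [0:11] → 'q@qBBcv9xqq'.
Captured: group 1 = '@qBBcv9xqq'.

'@qBBcv9xqq'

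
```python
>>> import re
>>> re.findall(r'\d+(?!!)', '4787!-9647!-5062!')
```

The negative lookaround is zero-width — it rules out positions where the adjacent text would match, without consuming anything.
Matches: at [0:3] → '478'; at [6:9] → '964'; at [12:15] → '506'.
No capturing groups, so `findall` returns the 3 full match strings.

['478', '964', '506']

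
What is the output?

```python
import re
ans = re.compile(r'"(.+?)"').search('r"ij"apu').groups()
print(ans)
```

('ij',)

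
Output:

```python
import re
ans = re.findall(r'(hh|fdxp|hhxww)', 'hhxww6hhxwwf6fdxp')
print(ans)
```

Alternation tries branches left to right and keeps the first one that lets the overall match succeed at that position.
Matches: at [0:2] match 'hh', group 1 = 'hh'; at [6:8] match 'hh', group 1 = 'hh'; at [13:17] match 'fdxp', group 1 = 'fdxp'.
With a single group, `findall` returns only what that group captured — 3 items.

['hh', 'hh', 'fdxp']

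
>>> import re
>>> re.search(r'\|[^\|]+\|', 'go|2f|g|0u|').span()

Unlike `match`, `search` isn't anchored — it looks for the pattern anywhere in the string.
The match spans [2:6] → '|2f|'.

(2, 6)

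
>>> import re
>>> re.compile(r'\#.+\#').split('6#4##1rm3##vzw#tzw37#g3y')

['6', 'g3y']

Splitting on the pattern gives 2 pieces.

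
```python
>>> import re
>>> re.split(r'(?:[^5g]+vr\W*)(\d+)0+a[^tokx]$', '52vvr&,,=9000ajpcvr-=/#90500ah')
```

This matches one or more of any character except [5g], then the literal 'vr', then zero or more of a non-word character (non-capturing group); then one or more of a digit (captured); then one or more of the literal '0', then the literal 'a', then any character except [tokx]; then anchored at the end.
Because the pattern has a capturing group, `split` also inserts each captured text between the pieces.

['5', '9050', '']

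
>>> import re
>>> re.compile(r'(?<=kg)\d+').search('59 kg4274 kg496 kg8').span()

(5, 9)

Because the assertion is zero-width, the text it checks is not consumed and won't appear in the result.
The match spans [5:9] → '4274'.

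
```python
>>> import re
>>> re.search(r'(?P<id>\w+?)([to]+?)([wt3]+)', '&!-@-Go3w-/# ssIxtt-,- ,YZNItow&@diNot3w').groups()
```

('G', 'o', '3w')

Pattern: one or more of a word character (lazy) (captured as 'id'); then one or more of one of [to] (lazy) (captured); then one or more of one of [wt3] (captured).
Unlike `match`, `search` isn't anchored — it looks for the pattern anywhere in the string.
The match spans [5:9] → 'Go3w'.
Captured: group 1 = 'G', group 2 = 'o', group 3 = '3w'.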